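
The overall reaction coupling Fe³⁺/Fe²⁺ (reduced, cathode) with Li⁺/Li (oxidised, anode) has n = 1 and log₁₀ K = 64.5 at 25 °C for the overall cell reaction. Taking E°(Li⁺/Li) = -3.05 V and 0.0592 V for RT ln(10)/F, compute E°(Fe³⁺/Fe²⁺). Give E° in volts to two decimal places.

E°cell = (0.0592/n)·log K = (0.0592/1)(64.5) = +3.818 V.
Since Fe³⁺/Fe²⁺ is the cathode and Li⁺/Li the anode, E°cell = E°(Fe³⁺/Fe²⁺) − E°(Li⁺/Li).
So E°(Fe³⁺/Fe²⁺) = E°cell + E°(Li⁺/Li) = +3.818 + (-3.05) = +0.77 V.

+0.77 V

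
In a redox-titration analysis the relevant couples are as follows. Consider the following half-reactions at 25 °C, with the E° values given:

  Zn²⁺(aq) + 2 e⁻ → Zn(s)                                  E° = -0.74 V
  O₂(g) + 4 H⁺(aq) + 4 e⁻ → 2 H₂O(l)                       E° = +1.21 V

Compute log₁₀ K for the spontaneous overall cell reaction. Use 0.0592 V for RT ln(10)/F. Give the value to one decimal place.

Cathode: O₂/H₂O; anode: Zn²⁺/Zn. E°cell = +1.95 V, n = 4.
log K = nE°cell / 0.0592 = (4)(+1.95) / 0.0592 = 131.8.

131.8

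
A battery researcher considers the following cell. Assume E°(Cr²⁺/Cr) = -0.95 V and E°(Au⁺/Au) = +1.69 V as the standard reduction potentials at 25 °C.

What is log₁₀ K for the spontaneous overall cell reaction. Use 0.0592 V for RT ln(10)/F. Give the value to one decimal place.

89.2

Cathode: Au⁺/Au; anode: Cr²⁺/Cr. E°cell = +2.64 V, n = 2.
log K = nE°cell / 0.0592 = (2)(+2.64) / 0.0592 = 89.2.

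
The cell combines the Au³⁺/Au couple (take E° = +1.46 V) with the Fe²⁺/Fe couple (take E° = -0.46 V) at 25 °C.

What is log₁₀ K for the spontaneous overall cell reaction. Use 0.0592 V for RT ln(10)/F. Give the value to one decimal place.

194.6

Cathode: Au³⁺/Au; anode: Fe²⁺/Fe. E°cell = +1.92 V, n = 6.
log K = nE°cell / 0.0592 = (6)(+1.92) / 0.0592 = 194.6.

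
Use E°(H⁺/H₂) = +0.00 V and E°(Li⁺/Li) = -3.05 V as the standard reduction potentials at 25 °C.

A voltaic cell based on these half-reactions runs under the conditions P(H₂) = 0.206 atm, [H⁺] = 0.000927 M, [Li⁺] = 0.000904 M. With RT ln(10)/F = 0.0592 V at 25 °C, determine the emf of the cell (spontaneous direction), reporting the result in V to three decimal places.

H⁺/H₂ is the cathode (higher E°), Li⁺/Li the anode: E°cell = +0.00 − (-3.05) = +3.05 V, n = 2.
Overall: 2 H⁺(aq) + 2 Li(s) → H₂(g) + 2 Li⁺(aq)
Q = P(H₂)·[Li⁺]^2 / ([H⁺]^2); log Q = -0.708.
E = E° − (0.0592/n) log Q = +3.05 − (0.0592/2)(-0.708) = +3.071 V.

+3.071 V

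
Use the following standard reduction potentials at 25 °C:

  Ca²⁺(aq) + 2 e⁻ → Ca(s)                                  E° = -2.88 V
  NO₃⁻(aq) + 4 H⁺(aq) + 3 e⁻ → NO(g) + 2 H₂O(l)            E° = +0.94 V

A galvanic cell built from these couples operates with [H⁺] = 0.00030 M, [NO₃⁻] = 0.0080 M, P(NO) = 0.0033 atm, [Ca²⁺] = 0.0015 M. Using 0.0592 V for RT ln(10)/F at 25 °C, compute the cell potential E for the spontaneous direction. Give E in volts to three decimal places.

NO₃⁻/NO is the cathode (higher E°), Ca²⁺/Ca the anode: E°cell = +0.94 − (-2.88) = +3.82 V, n = 6.
Overall: 2 NO₃⁻(aq) + 8 H⁺(aq) + 3 Ca(s) → 2 NO(g) + 4 H₂O(l) + 3 Ca²⁺(aq)
Q = P(NO)^2·[Ca²⁺]^3 / ([NO₃⁻]^2·[H⁺]^8); log Q = 18.942.
E = E° − (0.0592/n) log Q = +3.82 − (0.0592/6)(18.942) = +3.633 V.

+3.633 V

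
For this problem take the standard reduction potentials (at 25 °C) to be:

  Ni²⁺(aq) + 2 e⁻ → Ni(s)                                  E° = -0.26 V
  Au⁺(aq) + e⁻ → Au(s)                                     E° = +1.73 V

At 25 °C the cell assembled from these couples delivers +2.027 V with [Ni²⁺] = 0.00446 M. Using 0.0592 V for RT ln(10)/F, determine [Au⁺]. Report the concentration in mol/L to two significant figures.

Au⁺/Au is the cathode, Ni²⁺/Ni the anode: E°cell = +1.99 V, n = 2.
Overall reaction: 2 Au⁺(aq) + Ni(s) → 2 Au(s) + Ni²⁺(aq); Q = [Ni²⁺]^1/[Au⁺]^2.
From E = E° − (0.0592/n) log Q: log Q = (E° − E)·n/0.0592 = (+1.99 − (+2.027))·2/0.0592 = -1.2500.
So 2·log[Au⁺] = 1·log(0.00446) − log Q = -2.3507 − (-1.2500) = -1.1007; log[Au⁺] = -1.1007 / 2 = -0.5504; [Au⁺] = 10^(-0.5504) ≈ 0.28 M.

0.28 M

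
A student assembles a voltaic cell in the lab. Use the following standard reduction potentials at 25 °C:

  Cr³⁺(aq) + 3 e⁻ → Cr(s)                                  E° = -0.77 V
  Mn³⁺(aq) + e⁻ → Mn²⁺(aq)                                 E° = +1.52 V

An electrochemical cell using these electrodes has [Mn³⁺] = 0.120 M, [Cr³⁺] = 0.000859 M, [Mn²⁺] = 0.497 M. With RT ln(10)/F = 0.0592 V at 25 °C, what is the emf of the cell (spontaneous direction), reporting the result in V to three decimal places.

Mn³⁺/Mn²⁺ is the cathode (higher E°), Cr³⁺/Cr the anode: E°cell = +1.52 − (-0.77) = +2.29 V, n = 3.
Overall: 3 Mn³⁺(aq) + Cr(s) → 3 Mn²⁺(aq) + Cr³⁺(aq)
Q = [Mn²⁺]^3·[Cr³⁺] / ([Mn³⁺]^3); log Q = -1.214.
E = E° − (0.0592/n) log Q = +2.29 − (0.0592/3)(-1.214) = +2.314 V.

+2.314 V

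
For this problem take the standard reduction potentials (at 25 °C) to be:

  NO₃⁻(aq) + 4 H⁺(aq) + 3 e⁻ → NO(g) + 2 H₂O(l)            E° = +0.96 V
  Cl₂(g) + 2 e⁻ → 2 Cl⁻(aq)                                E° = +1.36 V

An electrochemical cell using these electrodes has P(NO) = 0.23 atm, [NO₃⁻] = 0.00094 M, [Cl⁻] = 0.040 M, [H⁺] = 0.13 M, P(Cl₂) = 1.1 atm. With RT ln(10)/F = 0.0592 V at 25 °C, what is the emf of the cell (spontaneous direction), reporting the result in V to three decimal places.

Cl₂/Cl⁻ is the cathode (higher E°), NO₃⁻/NO the anode: E°cell = +1.36 − (+0.96) = +0.40 V, n = 6.
Overall: 3 Cl₂(g) + 2 NO(g) + 4 H₂O(l) → 6 Cl⁻(aq) + 2 NO₃⁻(aq) + 8 H⁺(aq)
Q = [Cl⁻]^6·[NO₃⁻]^2·[H⁺]^8 / (P(Cl₂)^3·P(NO)^2); log Q = -20.377.
E = E° − (0.0592/n) log Q = +0.40 − (0.0592/6)(-20.377) = +0.601 V.

+0.601 V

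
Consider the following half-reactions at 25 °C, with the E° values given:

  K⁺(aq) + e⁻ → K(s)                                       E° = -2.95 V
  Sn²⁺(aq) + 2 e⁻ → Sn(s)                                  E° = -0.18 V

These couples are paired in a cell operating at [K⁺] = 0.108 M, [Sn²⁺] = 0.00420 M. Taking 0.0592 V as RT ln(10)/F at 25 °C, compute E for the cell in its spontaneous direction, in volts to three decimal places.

Sn²⁺/Sn is the cathode (higher E°), K⁺/K the anode: E°cell = -0.18 − (-2.95) = +2.77 V, n = 2.
Overall: Sn²⁺(aq) + 2 K(s) → Sn(s) + 2 K⁺(aq)
Q = [K⁺]^2 / ([Sn²⁺]); log Q = 0.444.
E = E° − (0.0592/n) log Q = +2.77 − (0.0592/2)(0.444) = +2.757 V.

+2.757 V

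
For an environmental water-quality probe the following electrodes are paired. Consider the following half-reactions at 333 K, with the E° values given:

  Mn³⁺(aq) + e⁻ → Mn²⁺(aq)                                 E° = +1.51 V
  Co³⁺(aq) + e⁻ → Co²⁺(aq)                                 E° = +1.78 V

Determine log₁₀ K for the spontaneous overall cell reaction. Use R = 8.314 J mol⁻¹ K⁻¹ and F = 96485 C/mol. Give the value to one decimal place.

Cathode: Co³⁺/Co²⁺; anode: Mn³⁺/Mn²⁺. E°cell = (+1.78) − (+1.51) = +0.27 V, with n = 1.
ΔG° = −nFE° = −RT ln K, so ln K = nFE°/(RT) = (1)(96485)(+0.27) / ((8.314)(333)) = 9.410.
log₁₀ K = 9.410 / ln 10 = 4.1.

4.1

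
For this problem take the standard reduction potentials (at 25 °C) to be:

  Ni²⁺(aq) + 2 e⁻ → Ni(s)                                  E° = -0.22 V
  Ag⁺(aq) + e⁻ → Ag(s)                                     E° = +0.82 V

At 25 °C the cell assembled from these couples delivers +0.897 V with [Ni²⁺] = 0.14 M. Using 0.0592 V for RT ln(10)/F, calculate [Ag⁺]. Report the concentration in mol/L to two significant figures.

0.0014 M

Ag⁺/Ag is the cathode, Ni²⁺/Ni the anode: E°cell = +1.04 V, n = 2.
Overall reaction: 2 Ag⁺(aq) + Ni(s) → 2 Ag(s) + Ni²⁺(aq); Q = [Ni²⁺]^1/[Ag⁺]^2.
From E = E° − (0.0592/n) log Q: log Q = (E° − E)·n/0.0592 = (+1.04 − (+0.897))·2/0.0592 = 4.8311.
So 2·log[Ag⁺] = 1·log(0.14) − log Q = -0.8539 − (4.8311) = -5.6850; log[Ag⁺] = -5.6850 / 2 = -2.8425; [Ag⁺] = 10^(-2.8425) ≈ 0.0014 M.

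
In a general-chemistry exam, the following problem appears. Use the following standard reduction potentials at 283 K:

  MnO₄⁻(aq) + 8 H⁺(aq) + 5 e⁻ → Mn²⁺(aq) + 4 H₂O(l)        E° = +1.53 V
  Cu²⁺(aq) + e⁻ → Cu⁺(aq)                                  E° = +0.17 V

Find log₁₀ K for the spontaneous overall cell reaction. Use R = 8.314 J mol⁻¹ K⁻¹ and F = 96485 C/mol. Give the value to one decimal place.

121.1

Cathode: MnO₄⁻/Mn²⁺; anode: Cu²⁺/Cu⁺. E°cell = (+1.53) − (+0.17) = +1.36 V, with n = 5.
ΔG° = −nFE° = −RT ln K, so ln K = nFE°/(RT) = (5)(96485)(+1.36) / ((8.314)(283)) = 278.851.
log₁₀ K = 278.851 / ln 10 = 121.1.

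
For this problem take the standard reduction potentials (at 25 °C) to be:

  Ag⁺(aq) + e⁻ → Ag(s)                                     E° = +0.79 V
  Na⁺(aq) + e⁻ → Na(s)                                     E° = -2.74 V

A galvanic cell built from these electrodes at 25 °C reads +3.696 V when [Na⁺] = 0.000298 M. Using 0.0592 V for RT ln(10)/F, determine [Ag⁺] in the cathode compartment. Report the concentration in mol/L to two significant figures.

0.19 M

Ag⁺/Ag is the cathode, Na⁺/Na the anode: E°cell = +3.53 V, n = 1.
Overall reaction: Ag⁺(aq) + Na(s) → Ag(s) + Na⁺(aq); Q = [Na⁺]^1/[Ag⁺]^1.
From E = E° − (0.0592/n) log Q: log Q = (E° − E)·n/0.0592 = (+3.53 − (+3.696))·1/0.0592 = -2.8041.
So 1·log[Ag⁺] = 1·log(0.000298) − log Q = -3.5258 − (-2.8041) = -0.7217; [Ag⁺] = 10^(-0.7217) ≈ 0.19 M.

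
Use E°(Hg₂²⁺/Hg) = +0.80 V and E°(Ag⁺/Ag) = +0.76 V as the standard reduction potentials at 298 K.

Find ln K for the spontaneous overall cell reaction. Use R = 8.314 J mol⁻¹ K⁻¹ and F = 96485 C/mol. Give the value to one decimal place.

3.1

Cathode: Hg₂²⁺/Hg; anode: Ag⁺/Ag. E°cell = (+0.80) − (+0.76) = +0.04 V, with n = 2.
ΔG° = −nFE° = −RT ln K, so ln K = nFE°/(RT) = (2)(96485)(+0.04) / ((8.314)(298)) = 3.115.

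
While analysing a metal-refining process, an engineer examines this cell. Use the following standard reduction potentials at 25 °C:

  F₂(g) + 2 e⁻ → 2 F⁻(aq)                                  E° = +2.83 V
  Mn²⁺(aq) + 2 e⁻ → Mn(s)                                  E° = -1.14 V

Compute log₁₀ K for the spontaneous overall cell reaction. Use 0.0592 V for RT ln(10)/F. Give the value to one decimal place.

134.1

Cathode: F₂/F⁻; anode: Mn²⁺/Mn. E°cell = +3.97 V, n = 2.
log K = nE°cell / 0.0592 = (2)(+3.97) / 0.0592 = 134.1.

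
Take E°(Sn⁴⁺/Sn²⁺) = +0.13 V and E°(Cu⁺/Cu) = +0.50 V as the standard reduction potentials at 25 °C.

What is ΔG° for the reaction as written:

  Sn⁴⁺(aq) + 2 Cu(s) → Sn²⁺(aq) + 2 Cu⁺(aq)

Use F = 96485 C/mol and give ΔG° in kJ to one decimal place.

+71.4 kJ

As written, Sn⁴⁺/Sn²⁺ is reduced (cathode) and Cu⁺/Cu is oxidised (anode), so E°cell = (+0.13) − (+0.50) = -0.37 V.
Balancing electrons gives n = 2.
ΔG° = −nFE° = −(2)(96485)(-0.37) = 71,399 J = +71.4 kJ.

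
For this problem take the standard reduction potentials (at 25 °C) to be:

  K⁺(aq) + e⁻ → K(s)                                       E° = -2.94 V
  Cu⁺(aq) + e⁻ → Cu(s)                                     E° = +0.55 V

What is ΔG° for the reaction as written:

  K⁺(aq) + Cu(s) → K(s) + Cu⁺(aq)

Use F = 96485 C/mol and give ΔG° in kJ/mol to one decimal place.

As written, K⁺/K is reduced (cathode) and Cu⁺/Cu is oxidised (anode), so E°cell = (-2.94) − (+0.55) = -3.49 V.
Balancing electrons gives n = 1.
ΔG° = −nFE° = −(1)(96485)(-3.49) = 336,733 J = +336.7 kJ/mol.

+336.7 kJ/mol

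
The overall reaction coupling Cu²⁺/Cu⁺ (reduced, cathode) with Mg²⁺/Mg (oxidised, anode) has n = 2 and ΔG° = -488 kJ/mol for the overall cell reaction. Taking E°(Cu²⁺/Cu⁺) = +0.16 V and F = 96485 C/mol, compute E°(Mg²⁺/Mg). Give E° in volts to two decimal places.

-2.37 V

E°cell = −ΔG°/(nF) = −(-488×10³)/((2)(96485)) = +2.529 V.
Since Cu²⁺/Cu⁺ is the cathode and Mg²⁺/Mg the anode, E°cell = E°(Cu²⁺/Cu⁺) − E°(Mg²⁺/Mg).
So E°(Mg²⁺/Mg) = E°(Cu²⁺/Cu⁺) − E°cell = (+0.16) − (+2.529) = -2.37 V.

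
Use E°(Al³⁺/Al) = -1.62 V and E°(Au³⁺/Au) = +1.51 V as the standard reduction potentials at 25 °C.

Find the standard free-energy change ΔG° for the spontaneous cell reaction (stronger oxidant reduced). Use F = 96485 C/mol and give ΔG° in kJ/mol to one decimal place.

-906.0 kJ/mol

Au³⁺/Au (E° = +1.51 V) is the cathode; Al³⁺/Al (E° = -1.62 V) is the anode, so E°cell = +3.13 V.
Balancing electrons gives n = 3 (lcm of 3 and 3).
ΔG° = −nFE° = −(3)(96485)(+3.13) = -905,994 J = -906.0 kJ/mol.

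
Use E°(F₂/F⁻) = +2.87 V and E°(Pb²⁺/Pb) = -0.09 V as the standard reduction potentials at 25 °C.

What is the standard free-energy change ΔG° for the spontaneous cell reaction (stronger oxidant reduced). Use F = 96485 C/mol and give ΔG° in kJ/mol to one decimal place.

-571.2 kJ/mol

F₂/F⁻ (E° = +2.87 V) is the cathode; Pb²⁺/Pb (E° = -0.09 V) is the anode, so E°cell = +2.96 V.
Balancing electrons gives n = 2 (lcm of 2 and 2).
ΔG° = −nFE° = −(2)(96485)(+2.96) = -571,191 J = -571.2 kJ/mol.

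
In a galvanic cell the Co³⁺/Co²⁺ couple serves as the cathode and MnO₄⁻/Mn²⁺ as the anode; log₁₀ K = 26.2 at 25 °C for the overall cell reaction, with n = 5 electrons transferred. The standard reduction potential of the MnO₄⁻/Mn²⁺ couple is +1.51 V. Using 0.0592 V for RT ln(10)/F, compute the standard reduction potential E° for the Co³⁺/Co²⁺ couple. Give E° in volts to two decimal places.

+1.82 V

E°cell = (0.0592/n)·log K = (0.0592/5)(26.2) = +0.310 V.
Since Co³⁺/Co²⁺ is the cathode and MnO₄⁻/Mn²⁺ the anode, E°cell = E°(Co³⁺/Co²⁺) − E°(MnO₄⁻/Mn²⁺).
So E°(Co³⁺/Co²⁺) = E°cell + E°(MnO₄⁻/Mn²⁺) = +0.310 + (+1.51) = +1.82 V.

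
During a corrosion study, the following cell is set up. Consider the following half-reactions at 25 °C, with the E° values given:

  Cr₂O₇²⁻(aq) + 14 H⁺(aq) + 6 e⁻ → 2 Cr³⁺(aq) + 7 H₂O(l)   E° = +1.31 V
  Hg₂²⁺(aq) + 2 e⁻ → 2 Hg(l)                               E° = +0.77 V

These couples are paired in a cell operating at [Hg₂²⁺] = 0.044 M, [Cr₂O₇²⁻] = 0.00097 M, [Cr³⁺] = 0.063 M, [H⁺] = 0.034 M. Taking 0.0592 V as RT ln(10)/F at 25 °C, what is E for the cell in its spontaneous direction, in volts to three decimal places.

Cr₂O₇²⁻/Cr³⁺ is the cathode (higher E°), Hg₂²⁺/Hg the anode: E°cell = +1.31 − (+0.77) = +0.54 V, n = 6.
Overall: Cr₂O₇²⁻(aq) + 14 H⁺(aq) + 6 Hg(l) → 2 Cr³⁺(aq) + 7 H₂O(l) + 3 Hg₂²⁺(aq)
Q = [Cr³⁺]^2·[Hg₂²⁺]^3 / ([Cr₂O₇²⁻]·[H⁺]^14); log Q = 17.102.
E = E° − (0.0592/n) log Q = +0.54 − (0.0592/6)(17.102) = +0.371 V.

+0.371 V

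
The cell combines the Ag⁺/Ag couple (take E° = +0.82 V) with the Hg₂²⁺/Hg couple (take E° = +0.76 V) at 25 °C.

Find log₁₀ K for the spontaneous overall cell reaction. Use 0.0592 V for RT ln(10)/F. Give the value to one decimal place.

2.0

Cathode: Ag⁺/Ag; anode: Hg₂²⁺/Hg. E°cell = +0.06 V, n = 2.
log K = nE°cell / 0.0592 = (2)(+0.06) / 0.0592 = 2.0.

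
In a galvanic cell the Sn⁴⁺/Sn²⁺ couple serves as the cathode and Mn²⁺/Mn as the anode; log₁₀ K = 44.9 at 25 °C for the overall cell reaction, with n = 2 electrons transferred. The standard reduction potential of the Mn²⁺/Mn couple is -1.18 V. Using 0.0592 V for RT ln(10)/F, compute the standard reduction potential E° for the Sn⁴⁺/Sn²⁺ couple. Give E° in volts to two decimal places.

+0.15 V

E°cell = (0.0592/n)·log K = (0.0592/2)(44.9) = +1.329 V.
Since Sn⁴⁺/Sn²⁺ is the cathode and Mn²⁺/Mn the anode, E°cell = E°(Sn⁴⁺/Sn²⁺) − E°(Mn²⁺/Mn).
So E°(Sn⁴⁺/Sn²⁺) = E°cell + E°(Mn²⁺/Mn) = +1.329 + (-1.18) = +0.15 V.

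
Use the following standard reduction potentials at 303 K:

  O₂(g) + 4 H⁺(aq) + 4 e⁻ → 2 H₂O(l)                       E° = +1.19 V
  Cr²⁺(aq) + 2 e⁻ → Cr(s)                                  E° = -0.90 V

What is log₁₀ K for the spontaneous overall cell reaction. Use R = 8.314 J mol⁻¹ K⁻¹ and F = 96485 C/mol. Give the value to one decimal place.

Cathode: O₂/H₂O; anode: Cr²⁺/Cr. E°cell = (+1.19) − (-0.90) = +2.09 V, with n = 4.
ΔG° = −nFE° = −RT ln K, so ln K = nFE°/(RT) = (4)(96485)(+2.09) / ((8.314)(303)) = 320.194.
log₁₀ K = 320.194 / ln 10 = 139.1.

139.1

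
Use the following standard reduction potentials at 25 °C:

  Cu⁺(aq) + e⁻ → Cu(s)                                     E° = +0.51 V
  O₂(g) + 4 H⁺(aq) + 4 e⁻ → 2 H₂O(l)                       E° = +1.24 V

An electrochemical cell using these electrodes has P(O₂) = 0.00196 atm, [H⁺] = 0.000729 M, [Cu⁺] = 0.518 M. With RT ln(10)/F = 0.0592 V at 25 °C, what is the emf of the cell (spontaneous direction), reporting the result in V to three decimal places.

+0.521 V

O₂/H₂O is the cathode (higher E°), Cu⁺/Cu the anode: E°cell = +1.24 − (+0.51) = +0.73 V, n = 4.
Overall: O₂(g) + 4 H⁺(aq) + 4 Cu(s) → 2 H₂O(l) + 4 Cu⁺(aq)
Q = [Cu⁺]^4 / (P(O₂)·[H⁺]^4); log Q = 14.114.
E = E° − (0.0592/n) log Q = +0.73 − (0.0592/4)(14.114) = +0.521 V.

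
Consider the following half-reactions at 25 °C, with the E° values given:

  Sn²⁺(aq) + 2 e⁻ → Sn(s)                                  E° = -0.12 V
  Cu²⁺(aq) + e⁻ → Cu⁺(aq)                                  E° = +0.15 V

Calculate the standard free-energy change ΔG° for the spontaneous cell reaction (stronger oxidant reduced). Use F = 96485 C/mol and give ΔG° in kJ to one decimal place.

Cu²⁺/Cu⁺ (E° = +0.15 V) is the cathode; Sn²⁺/Sn (E° = -0.12 V) is the anode, so E°cell = +0.27 V.
Balancing electrons gives n = 2 (lcm of 1 and 2).
ΔG° = −nFE° = −(2)(96485)(+0.27) = -52,102 J = -52.1 kJ.

-52.1 kJ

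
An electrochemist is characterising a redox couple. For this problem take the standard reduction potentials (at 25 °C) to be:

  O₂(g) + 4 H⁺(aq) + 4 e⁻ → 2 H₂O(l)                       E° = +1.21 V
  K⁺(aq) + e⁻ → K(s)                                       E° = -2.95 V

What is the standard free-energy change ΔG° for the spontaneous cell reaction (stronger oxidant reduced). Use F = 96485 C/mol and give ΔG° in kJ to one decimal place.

-1605.5 kJ

O₂/H₂O (E° = +1.21 V) is the cathode; K⁺/K (E° = -2.95 V) is the anode, so E°cell = +4.16 V.
Balancing electrons gives n = 4 (lcm of 4 and 1).
ΔG° = −nFE° = −(4)(96485)(+4.16) = -1,605,510 J = -1605.5 kJ.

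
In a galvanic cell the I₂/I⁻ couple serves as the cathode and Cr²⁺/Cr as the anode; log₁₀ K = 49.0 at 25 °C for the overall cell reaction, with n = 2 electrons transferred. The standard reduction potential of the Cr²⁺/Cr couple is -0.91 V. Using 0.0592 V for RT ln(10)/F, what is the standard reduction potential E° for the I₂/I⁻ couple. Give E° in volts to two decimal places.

E°cell = (0.0592/n)·log K = (0.0592/2)(49.0) = +1.450 V.
Since I₂/I⁻ is the cathode and Cr²⁺/Cr the anode, E°cell = E°(I₂/I⁻) − E°(Cr²⁺/Cr).
So E°(I₂/I⁻) = E°cell + E°(Cr²⁺/Cr) = +1.450 + (-0.91) = +0.54 V.

+0.54 V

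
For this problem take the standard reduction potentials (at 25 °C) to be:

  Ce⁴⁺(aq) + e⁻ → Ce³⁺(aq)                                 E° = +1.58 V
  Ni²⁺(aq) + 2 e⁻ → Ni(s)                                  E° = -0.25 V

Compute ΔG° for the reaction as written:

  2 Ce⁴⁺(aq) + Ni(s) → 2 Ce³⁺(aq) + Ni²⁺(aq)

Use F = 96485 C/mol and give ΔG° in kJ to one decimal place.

As written, Ce⁴⁺/Ce³⁺ is reduced (cathode) and Ni²⁺/Ni is oxidised (anode), so E°cell = (+1.58) − (-0.25) = +1.83 V.
Balancing electrons gives n = 2.
ΔG° = −nFE° = −(2)(96485)(+1.83) = -353,135 J = -353.1 kJ.

-353.1 kJ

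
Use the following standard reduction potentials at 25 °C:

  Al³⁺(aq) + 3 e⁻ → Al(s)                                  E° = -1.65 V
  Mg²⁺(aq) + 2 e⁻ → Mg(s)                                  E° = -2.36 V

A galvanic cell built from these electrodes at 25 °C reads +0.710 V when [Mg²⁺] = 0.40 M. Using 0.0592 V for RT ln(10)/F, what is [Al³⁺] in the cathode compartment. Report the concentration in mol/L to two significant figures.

0.25 M

Al³⁺/Al is the cathode, Mg²⁺/Mg the anode: E°cell = +0.71 V, n = 6.
Overall reaction: 2 Al³⁺(aq) + 3 Mg(s) → 2 Al(s) + 3 Mg²⁺(aq); Q = [Mg²⁺]^3/[Al³⁺]^2.
From E = E° − (0.0592/n) log Q: log Q = (E° − E)·n/0.0592 = (+0.71 − (+0.710))·6/0.0592 = 0.0000.
So 2·log[Al³⁺] = 3·log(0.4) − log Q = -1.1938 − (0.0000) = -1.1938; log[Al³⁺] = -1.1938 / 2 = -0.5969; [Al³⁺] = 10^(-0.5969) ≈ 0.25 M.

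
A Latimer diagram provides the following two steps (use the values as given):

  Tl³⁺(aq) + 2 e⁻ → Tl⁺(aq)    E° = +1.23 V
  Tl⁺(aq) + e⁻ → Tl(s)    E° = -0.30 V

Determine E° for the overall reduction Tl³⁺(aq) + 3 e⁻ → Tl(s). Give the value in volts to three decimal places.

Adding the free-energy changes (−nFE°) of the two steps gives −n₃FE°₃ = −n₁FE°₁ − n₂FE°₂.
E°₃ = (2×+1.23 + 1×-0.30) / 3 = (+2.160) / 3 = +0.720 V.

+0.720 V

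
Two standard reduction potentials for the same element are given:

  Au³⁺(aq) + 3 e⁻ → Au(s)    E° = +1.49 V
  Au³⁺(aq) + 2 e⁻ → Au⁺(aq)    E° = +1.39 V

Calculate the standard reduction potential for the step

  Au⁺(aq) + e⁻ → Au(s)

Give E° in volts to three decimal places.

Sequential free energies add, so n₃E°₃ = n₁E°₁ + n₂E°₂.
With n₃ = 3, and the known step contributing 2×(+1.39) V, the unknown satisfies 1·E° = 3×(+1.49) − 2×(+1.39) = +1.690.
E° = +1.690 / 1 = +1.690 V.

+1.690 V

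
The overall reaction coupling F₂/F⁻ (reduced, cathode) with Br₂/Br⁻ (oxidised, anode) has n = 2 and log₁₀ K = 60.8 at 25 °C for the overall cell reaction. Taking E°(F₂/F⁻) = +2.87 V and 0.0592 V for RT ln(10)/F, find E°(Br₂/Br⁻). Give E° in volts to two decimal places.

E°cell = (0.0592/n)·log K = (0.0592/2)(60.8) = +1.800 V.
Since F₂/F⁻ is the cathode and Br₂/Br⁻ the anode, E°cell = E°(F₂/F⁻) − E°(Br₂/Br⁻).
So E°(Br₂/Br⁻) = E°(F₂/F⁻) − E°cell = (+2.87) − (+1.800) = +1.07 V.

+1.07 V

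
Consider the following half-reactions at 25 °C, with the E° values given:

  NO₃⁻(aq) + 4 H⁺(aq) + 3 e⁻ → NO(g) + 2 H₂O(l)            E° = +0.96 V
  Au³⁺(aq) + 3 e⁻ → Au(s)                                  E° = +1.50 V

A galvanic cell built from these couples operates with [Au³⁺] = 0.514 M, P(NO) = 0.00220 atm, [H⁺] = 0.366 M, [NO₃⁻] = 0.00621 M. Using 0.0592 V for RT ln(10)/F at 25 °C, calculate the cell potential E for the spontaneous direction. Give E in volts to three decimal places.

+0.560 V

Au³⁺/Au is the cathode (higher E°), NO₃⁻/NO the anode: E°cell = +1.50 − (+0.96) = +0.54 V, n = 3.
Overall: Au³⁺(aq) + NO(g) + 2 H₂O(l) → Au(s) + NO₃⁻(aq) + 4 H⁺(aq)
Q = [NO₃⁻]·[H⁺]^4 / ([Au³⁺]·P(NO)); log Q = -1.006.
E = E° − (0.0592/n) log Q = +0.54 − (0.0592/3)(-1.006) = +0.560 V.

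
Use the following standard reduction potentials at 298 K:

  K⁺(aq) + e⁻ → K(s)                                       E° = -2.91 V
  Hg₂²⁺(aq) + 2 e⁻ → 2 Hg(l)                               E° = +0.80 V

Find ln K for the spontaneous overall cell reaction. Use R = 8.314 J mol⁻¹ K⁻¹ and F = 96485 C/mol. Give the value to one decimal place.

Cathode: Hg₂²⁺/Hg; anode: K⁺/K. E°cell = (+0.80) − (-2.91) = +3.71 V, with n = 2.
ΔG° = −nFE° = −RT ln K, so ln K = nFE°/(RT) = (2)(96485)(+3.71) / ((8.314)(298)) = 288.960.

289.0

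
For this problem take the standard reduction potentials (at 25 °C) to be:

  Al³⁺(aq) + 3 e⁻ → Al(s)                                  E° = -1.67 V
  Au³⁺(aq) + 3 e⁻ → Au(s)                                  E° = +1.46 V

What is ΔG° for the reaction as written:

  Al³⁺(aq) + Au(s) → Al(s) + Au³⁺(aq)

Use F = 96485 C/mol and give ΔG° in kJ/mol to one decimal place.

As written, Al³⁺/Al is reduced (cathode) and Au³⁺/Au is oxidised (anode), so E°cell = (-1.67) − (+1.46) = -3.13 V.
Balancing electrons gives n = 3.
ΔG° = −nFE° = −(3)(96485)(-3.13) = 905,994 J = +906.0 kJ/mol.

+906.0 kJ/mol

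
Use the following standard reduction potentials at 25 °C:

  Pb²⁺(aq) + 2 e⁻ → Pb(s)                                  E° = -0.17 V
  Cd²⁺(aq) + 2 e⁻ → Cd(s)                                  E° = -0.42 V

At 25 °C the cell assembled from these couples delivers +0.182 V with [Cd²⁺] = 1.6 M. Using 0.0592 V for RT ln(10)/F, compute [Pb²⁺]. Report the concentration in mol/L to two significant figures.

0.0081 M

Pb²⁺/Pb is the cathode, Cd²⁺/Cd the anode: E°cell = +0.25 V, n = 2.
Overall reaction: Pb²⁺(aq) + Cd(s) → Pb(s) + Cd²⁺(aq); Q = [Cd²⁺]^1/[Pb²⁺]^1.
From E = E° − (0.0592/n) log Q: log Q = (E° − E)·n/0.0592 = (+0.25 − (+0.182))·2/0.0592 = 2.2973.
So 1·log[Pb²⁺] = 1·log(1.6) − log Q = 0.2041 − (2.2973) = -2.0932; [Pb²⁺] = 10^(-2.0932) ≈ 0.0081 M.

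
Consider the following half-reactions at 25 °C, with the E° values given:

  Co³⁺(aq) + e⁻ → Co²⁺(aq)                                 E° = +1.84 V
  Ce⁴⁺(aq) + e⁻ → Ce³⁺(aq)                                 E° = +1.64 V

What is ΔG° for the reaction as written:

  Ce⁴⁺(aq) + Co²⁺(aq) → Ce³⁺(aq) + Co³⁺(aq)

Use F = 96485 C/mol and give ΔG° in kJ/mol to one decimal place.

As written, Ce⁴⁺/Ce³⁺ is reduced (cathode) and Co³⁺/Co²⁺ is oxidised (anode), so E°cell = (+1.64) − (+1.84) = -0.20 V.
Balancing electrons gives n = 1.
ΔG° = −nFE° = −(1)(96485)(-0.20) = 19,297 J = +19.3 kJ/mol.

+19.3 kJ/mol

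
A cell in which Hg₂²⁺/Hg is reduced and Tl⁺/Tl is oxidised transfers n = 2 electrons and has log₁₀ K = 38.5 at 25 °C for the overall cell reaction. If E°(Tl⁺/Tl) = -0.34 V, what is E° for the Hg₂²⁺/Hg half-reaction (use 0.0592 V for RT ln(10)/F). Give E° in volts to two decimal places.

E°cell = (0.0592/n)·log K = (0.0592/2)(38.5) = +1.140 V.
Since Hg₂²⁺/Hg is the cathode and Tl⁺/Tl the anode, E°cell = E°(Hg₂²⁺/Hg) − E°(Tl⁺/Tl).
So E°(Hg₂²⁺/Hg) = E°cell + E°(Tl⁺/Tl) = +1.140 + (-0.34) = +0.80 V.

+0.80 V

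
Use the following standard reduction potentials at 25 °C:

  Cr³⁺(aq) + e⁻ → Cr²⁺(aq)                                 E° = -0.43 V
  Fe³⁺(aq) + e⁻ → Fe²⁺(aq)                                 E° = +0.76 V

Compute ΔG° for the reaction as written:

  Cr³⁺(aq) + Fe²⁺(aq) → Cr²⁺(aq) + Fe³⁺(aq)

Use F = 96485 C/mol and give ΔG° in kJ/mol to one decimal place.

As written, Cr³⁺/Cr²⁺ is reduced (cathode) and Fe³⁺/Fe²⁺ is oxidised (anode), so E°cell = (-0.43) − (+0.76) = -1.19 V.
Balancing electrons gives n = 1.
ΔG° = −nFE° = −(1)(96485)(-1.19) = 114,817 J = +114.8 kJ/mol.

+114.8 kJ/mol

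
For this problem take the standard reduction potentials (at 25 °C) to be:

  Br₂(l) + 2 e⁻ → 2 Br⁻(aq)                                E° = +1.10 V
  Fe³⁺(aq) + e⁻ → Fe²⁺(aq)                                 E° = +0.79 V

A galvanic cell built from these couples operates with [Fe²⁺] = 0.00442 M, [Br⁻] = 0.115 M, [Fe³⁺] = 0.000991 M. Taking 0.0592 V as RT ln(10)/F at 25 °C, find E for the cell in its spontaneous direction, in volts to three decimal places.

+0.404 V

Br₂/Br⁻ is the cathode (higher E°), Fe³⁺/Fe²⁺ the anode: E°cell = +1.10 − (+0.79) = +0.31 V, n = 2.
Overall: Br₂(l) + 2 Fe²⁺(aq) → 2 Br⁻(aq) + 2 Fe³⁺(aq)
Q = [Br⁻]^2·[Fe³⁺]^2 / ([Fe²⁺]^2); log Q = -3.177.
E = E° − (0.0592/n) log Q = +0.31 − (0.0592/2)(-3.177) = +0.404 V.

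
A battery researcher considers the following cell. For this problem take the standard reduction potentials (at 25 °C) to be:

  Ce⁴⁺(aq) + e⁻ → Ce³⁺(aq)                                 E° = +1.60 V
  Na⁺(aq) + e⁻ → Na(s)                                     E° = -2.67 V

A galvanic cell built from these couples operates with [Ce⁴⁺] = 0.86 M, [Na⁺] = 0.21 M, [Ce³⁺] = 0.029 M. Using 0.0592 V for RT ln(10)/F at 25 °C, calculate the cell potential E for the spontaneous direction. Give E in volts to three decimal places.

+4.397 V

Ce⁴⁺/Ce³⁺ is the cathode (higher E°), Na⁺/Na the anode: E°cell = +1.60 − (-2.67) = +4.27 V, n = 1.
Overall: Ce⁴⁺(aq) + Na(s) → Ce³⁺(aq) + Na⁺(aq)
Q = [Ce³⁺]·[Na⁺] / ([Ce⁴⁺]); log Q = -2.150.
E = E° − (0.0592/n) log Q = +4.27 − (0.0592/1)(-2.150) = +4.397 V.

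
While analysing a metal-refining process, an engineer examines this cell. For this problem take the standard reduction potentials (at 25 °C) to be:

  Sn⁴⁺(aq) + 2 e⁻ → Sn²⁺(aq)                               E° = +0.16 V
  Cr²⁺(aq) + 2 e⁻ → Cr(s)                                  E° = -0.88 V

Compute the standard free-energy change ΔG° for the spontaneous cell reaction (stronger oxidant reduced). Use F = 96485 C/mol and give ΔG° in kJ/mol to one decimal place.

-200.7 kJ/mol

Sn⁴⁺/Sn²⁺ (E° = +0.16 V) is the cathode; Cr²⁺/Cr (E° = -0.88 V) is the anode, so E°cell = +1.04 V.
Balancing electrons gives n = 2 (lcm of 2 and 2).
ΔG° = −nFE° = −(2)(96485)(+1.04) = -200,689 J = -200.7 kJ/mol.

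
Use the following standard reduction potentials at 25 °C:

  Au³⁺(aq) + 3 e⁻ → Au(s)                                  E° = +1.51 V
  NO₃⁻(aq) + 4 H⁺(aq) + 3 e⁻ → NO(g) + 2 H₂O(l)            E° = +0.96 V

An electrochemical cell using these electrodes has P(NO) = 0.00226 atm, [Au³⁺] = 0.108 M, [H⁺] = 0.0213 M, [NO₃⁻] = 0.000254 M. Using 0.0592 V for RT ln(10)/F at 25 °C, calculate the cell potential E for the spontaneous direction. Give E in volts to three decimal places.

Au³⁺/Au is the cathode (higher E°), NO₃⁻/NO the anode: E°cell = +1.51 − (+0.96) = +0.55 V, n = 3.
Overall: Au³⁺(aq) + NO(g) + 2 H₂O(l) → Au(s) + NO₃⁻(aq) + 4 H⁺(aq)
Q = [NO₃⁻]·[H⁺]^4 / ([Au³⁺]·P(NO)); log Q = -6.669.
E = E° − (0.0592/n) log Q = +0.55 − (0.0592/3)(-6.669) = +0.682 V.

+0.682 V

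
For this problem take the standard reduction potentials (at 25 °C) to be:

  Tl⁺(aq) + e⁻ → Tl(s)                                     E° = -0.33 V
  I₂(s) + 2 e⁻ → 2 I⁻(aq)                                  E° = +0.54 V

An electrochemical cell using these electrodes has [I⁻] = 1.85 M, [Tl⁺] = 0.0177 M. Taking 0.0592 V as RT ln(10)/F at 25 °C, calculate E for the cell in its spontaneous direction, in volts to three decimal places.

I₂/I⁻ is the cathode (higher E°), Tl⁺/Tl the anode: E°cell = +0.54 − (-0.33) = +0.87 V, n = 2.
Overall: I₂(s) + 2 Tl(s) → 2 I⁻(aq) + 2 Tl⁺(aq)
Q = [I⁻]^2·[Tl⁺]^2; log Q = -2.970.
E = E° − (0.0592/n) log Q = +0.87 − (0.0592/2)(-2.970) = +0.958 V.

+0.958 V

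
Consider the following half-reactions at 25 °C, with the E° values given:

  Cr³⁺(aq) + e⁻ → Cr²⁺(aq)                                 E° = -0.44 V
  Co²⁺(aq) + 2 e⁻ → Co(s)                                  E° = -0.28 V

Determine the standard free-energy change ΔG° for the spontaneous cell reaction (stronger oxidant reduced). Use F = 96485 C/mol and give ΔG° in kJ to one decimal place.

-30.9 kJ

Co²⁺/Co (E° = -0.28 V) is the cathode; Cr³⁺/Cr²⁺ (E° = -0.44 V) is the anode, so E°cell = +0.16 V.
Balancing electrons gives n = 2 (lcm of 2 and 1).
ΔG° = −nFE° = −(2)(96485)(+0.16) = -30,875 J = -30.9 kJ.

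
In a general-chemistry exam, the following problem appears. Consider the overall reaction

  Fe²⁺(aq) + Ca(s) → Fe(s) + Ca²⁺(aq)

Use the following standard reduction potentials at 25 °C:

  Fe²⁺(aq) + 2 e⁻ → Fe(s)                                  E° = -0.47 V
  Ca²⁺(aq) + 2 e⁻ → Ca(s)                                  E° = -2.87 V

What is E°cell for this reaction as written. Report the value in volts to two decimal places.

The Fe²⁺/Fe couple has the higher reduction potential, so it is the cathode; Ca²⁺/Ca is oxidised at the anode.
E°cell = E°(cathode) − E°(anode) = (-0.47) − (-2.87) = +2.40 V.

+2.40 V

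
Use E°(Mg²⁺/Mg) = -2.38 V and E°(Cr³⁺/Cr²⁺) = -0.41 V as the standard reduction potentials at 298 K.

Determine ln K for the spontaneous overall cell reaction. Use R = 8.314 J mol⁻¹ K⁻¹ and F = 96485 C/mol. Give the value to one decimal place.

153.4

Cathode: Cr³⁺/Cr²⁺; anode: Mg²⁺/Mg. E°cell = (-0.41) − (-2.38) = +1.97 V, with n = 2.
ΔG° = −nFE° = −RT ln K, so ln K = nFE°/(RT) = (2)(96485)(+1.97) / ((8.314)(298)) = 153.437.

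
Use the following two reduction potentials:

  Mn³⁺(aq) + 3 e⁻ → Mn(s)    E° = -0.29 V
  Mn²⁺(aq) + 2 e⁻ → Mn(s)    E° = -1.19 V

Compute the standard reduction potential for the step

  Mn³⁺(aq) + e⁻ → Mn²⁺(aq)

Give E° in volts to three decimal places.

+1.510 V

Sequential free energies add, so n₃E°₃ = n₁E°₁ + n₂E°₂.
With n₃ = 3, and the known step contributing 2×(-1.19) V, the unknown satisfies 1·E° = 3×(-0.29) − 2×(-1.19) = +1.510.
E° = +1.510 / 1 = +1.510 V.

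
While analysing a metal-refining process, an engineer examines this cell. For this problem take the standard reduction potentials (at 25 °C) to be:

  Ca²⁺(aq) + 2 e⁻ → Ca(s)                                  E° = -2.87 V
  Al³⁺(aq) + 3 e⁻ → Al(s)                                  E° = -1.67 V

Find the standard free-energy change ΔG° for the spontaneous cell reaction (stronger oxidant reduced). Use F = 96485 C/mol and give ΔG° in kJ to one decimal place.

Al³⁺/Al (E° = -1.67 V) is the cathode; Ca²⁺/Ca (E° = -2.87 V) is the anode, so E°cell = +1.20 V.
Balancing electrons gives n = 6 (lcm of 3 and 2).
ΔG° = −nFE° = −(6)(96485)(+1.20) = -694,692 J = -694.7 kJ.

-694.7 kJ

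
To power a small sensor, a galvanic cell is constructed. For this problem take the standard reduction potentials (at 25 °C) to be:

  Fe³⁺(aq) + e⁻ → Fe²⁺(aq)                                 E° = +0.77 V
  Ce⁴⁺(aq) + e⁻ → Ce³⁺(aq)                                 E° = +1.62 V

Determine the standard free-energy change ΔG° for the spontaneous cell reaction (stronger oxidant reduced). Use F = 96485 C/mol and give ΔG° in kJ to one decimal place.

Ce⁴⁺/Ce³⁺ (E° = +1.62 V) is the cathode; Fe³⁺/Fe²⁺ (E° = +0.77 V) is the anode, so E°cell = +0.85 V.
Balancing electrons gives n = 1 (lcm of 1 and 1).
ΔG° = −nFE° = −(1)(96485)(+0.85) = -82,012 J = -82.0 kJ.

-82.0 kJ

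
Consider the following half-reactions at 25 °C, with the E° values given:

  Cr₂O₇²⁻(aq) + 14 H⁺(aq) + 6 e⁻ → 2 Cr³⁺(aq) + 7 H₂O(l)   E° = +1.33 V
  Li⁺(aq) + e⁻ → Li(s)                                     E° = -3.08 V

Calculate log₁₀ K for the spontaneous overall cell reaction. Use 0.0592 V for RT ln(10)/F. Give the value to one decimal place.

Cathode: Cr₂O₇²⁻/Cr³⁺; anode: Li⁺/Li. E°cell = +4.41 V, n = 6.
log K = nE°cell / 0.0592 = (6)(+4.41) / 0.0592 = 447.0.

447.0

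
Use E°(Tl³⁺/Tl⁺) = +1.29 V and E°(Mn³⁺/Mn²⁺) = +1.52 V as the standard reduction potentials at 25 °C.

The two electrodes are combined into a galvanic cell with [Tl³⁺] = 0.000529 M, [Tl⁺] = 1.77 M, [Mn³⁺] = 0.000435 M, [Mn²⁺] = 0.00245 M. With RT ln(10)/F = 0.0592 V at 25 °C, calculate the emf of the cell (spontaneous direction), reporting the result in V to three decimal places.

Mn³⁺/Mn²⁺ is the cathode (higher E°), Tl³⁺/Tl⁺ the anode: E°cell = +1.52 − (+1.29) = +0.23 V, n = 2.
Overall: 2 Mn³⁺(aq) + Tl⁺(aq) → 2 Mn²⁺(aq) + Tl³⁺(aq)
Q = [Mn²⁺]^2·[Tl³⁺] / ([Mn³⁺]^2·[Tl⁺]); log Q = -2.023.
E = E° − (0.0592/n) log Q = +0.23 − (0.0592/2)(-2.023) = +0.290 V.

+0.290 V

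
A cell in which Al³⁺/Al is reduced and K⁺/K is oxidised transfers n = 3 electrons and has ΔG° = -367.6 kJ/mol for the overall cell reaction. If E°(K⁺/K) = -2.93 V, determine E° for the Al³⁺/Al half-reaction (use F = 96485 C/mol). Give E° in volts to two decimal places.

-1.66 V

E°cell = −ΔG°/(nF) = −(-367.6×10³)/((3)(96485)) = +1.270 V.
Since Al³⁺/Al is the cathode and K⁺/K the anode, E°cell = E°(Al³⁺/Al) − E°(K⁺/K).
So E°(Al³⁺/Al) = E°cell + E°(K⁺/K) = +1.270 + (-2.93) = -1.66 V.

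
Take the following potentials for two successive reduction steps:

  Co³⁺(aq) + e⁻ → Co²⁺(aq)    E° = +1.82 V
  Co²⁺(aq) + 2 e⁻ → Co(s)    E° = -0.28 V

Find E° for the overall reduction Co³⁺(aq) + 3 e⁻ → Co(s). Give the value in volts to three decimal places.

Standard free energies of sequential steps add: ΔG°₃ = ΔG°₁ + ΔG°₂, so n₃E°₃ = n₁E°₁ + n₂E°₂.
E°₃ = (1×+1.82 + 2×-0.28) / 3 = (+1.260) / 3 = +0.420 V.

+0.420 V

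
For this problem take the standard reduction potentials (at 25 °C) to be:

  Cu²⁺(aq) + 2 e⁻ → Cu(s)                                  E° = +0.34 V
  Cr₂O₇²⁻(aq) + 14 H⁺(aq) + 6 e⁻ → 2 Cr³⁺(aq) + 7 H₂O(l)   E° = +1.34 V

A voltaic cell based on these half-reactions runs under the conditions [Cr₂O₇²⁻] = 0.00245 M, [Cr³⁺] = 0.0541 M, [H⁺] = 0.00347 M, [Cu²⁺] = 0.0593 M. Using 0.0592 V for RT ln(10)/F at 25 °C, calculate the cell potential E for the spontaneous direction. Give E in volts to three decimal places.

+0.696 V

Cr₂O₇²⁻/Cr³⁺ is the cathode (higher E°), Cu²⁺/Cu the anode: E°cell = +1.34 − (+0.34) = +1.00 V, n = 6.
Overall: Cr₂O₇²⁻(aq) + 14 H⁺(aq) + 3 Cu(s) → 2 Cr³⁺(aq) + 7 H₂O(l) + 3 Cu²⁺(aq)
Q = [Cr³⁺]^2·[Cu²⁺]^3 / ([Cr₂O₇²⁻]·[H⁺]^14); log Q = 30.832.
E = E° − (0.0592/n) log Q = +1.00 − (0.0592/6)(30.832) = +0.696 V.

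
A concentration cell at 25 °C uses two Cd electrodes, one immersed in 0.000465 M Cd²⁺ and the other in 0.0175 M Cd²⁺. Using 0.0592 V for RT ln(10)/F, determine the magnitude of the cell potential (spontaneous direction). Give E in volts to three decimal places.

For a concentration cell E°cell = 0. The 0.0175 M side is the cathode (reduction is favoured where [Cd²⁺] is higher).
With n = 2, E = −(0.0592/2) log([Cd²⁺]ₐₙ/[Cd²⁺]꜀ₐₜ) = −(0.0592/2) log(0.000465/0.0175) = −(0.0592/2)(-1.576) = +0.047 V.

+0.047 V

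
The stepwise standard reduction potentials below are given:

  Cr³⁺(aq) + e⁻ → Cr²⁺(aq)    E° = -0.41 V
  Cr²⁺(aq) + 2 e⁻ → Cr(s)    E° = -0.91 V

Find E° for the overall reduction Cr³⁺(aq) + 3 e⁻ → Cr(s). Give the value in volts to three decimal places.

-0.743 V

Standard free energies of sequential steps add: ΔG°₃ = ΔG°₁ + ΔG°₂, so n₃E°₃ = n₁E°₁ + n₂E°₂.
E°₃ = (1×-0.41 + 2×-0.91) / 3 = (-2.230) / 3 = -0.743 V.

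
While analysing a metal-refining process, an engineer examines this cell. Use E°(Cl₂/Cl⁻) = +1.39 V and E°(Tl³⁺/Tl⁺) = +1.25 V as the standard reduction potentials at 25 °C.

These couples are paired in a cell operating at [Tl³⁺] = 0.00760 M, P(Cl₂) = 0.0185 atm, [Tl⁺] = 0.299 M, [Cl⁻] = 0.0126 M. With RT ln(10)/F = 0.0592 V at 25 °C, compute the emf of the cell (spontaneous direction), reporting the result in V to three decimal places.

Cl₂/Cl⁻ is the cathode (higher E°), Tl³⁺/Tl⁺ the anode: E°cell = +1.39 − (+1.25) = +0.14 V, n = 2.
Overall: Cl₂(g) + Tl⁺(aq) → 2 Cl⁻(aq) + Tl³⁺(aq)
Q = [Cl⁻]^2·[Tl³⁺] / (P(Cl₂)·[Tl⁺]); log Q = -3.661.
E = E° − (0.0592/n) log Q = +0.14 − (0.0592/2)(-3.661) = +0.248 V.

+0.248 V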